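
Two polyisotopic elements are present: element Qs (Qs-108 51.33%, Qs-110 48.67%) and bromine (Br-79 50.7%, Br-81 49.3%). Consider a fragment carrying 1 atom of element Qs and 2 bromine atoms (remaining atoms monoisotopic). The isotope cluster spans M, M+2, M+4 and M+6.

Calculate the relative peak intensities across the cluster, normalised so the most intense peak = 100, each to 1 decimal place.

Element Qs pattern (n=1): 0.5133 : 0.4867
Bromine pattern (n=2): 0.257049 : 0.499902 : 0.243049
Convolve the two distributions (both contribute in 2-u steps):
  M: 0.5133×0.257049 = 0.131943
  M+2: 0.5133×0.499902 + 0.4867×0.257049 = 0.381705
  M+4: 0.5133×0.243049 + 0.4867×0.499902 = 0.368059
  M+6: 0.4867×0.243049 = 0.118292
Scale to base peak (0.381705) = 100: 34.6 : 100.0 : 96.4 : 31.0

34.6 : 100.0 : 96.4 : 31.0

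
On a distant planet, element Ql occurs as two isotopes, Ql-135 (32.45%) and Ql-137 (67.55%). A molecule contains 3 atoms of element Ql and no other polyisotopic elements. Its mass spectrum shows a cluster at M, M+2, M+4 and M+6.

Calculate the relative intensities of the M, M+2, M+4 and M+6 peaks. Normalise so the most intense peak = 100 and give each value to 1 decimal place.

The 3 Ql atoms are independent, so intensities follow the terms of (0.3245 + 0.6755)^3.
P(M) = 0.3245^3 = 0.034170
P(M+2) = 3 × 0.3245^2 × 0.6755^1 = 0.213391
P(M+4) = 3 × 0.3245^1 × 0.6755^2 = 0.444208
P(M+6) = 0.6755^3 = 0.308231
The M+4 peak is largest (0.444208); scaling to 100 gives 7.7 : 48.0 : 100.0 : 69.4.

7.7 : 48.0 : 100.0 : 69.4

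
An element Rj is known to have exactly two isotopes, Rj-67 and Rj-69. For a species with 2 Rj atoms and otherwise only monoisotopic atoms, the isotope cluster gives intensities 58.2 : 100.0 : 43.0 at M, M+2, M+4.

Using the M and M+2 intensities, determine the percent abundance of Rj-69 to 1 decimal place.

46.2%

Write p for the Rj-67 fraction. I(M+2)/I(M) = [C(2,1)·p^1·(1−p)] / p^2 = 2·(1−p)/p = 100.0/58.2 = 1.7182
(1−p)/p = 1.7182/2 = 0.8591  ⇒  p = 1/(1 + 0.8591) = 0.5379
Rj-67: 53.8%, Rj-69: 46.2%.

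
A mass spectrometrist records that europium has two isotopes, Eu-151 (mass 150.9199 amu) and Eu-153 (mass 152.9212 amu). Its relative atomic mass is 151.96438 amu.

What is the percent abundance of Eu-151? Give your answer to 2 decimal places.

With x = fraction of Eu-151 (so Eu-153 is 1 − x):
150.9199·x + 152.9212·(1 − x) = 151.96438
(150.9199 − 152.9212)·x = 151.96438 − 152.9212
x = -0.95682 / -2.0013 = 0.47810 → 47.81% Eu-151, 52.19% Eu-153.

47.81%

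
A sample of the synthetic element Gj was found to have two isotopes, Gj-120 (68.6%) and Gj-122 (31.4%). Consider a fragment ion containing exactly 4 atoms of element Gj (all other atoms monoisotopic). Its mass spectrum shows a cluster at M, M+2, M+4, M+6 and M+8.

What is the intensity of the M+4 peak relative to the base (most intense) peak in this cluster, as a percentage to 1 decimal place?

Term probabilities: M 0.2215, M+2 0.4055, M+4 0.2784, M+6 0.0850, M+8 0.0097. Base peak = M+2.
P(M+2) = C(4,1) × 0.686^3 × 0.314^1 = 4 × 0.32282886 × 0.3140 = 0.405473 (base)
P(M+4) = C(4,2) × 0.686^2 × 0.314^2 = 6 × 0.470596 × 0.098596 = 0.278393
Relative intensity = 0.278393 / 0.405473 × 100 = 68.7

68.7%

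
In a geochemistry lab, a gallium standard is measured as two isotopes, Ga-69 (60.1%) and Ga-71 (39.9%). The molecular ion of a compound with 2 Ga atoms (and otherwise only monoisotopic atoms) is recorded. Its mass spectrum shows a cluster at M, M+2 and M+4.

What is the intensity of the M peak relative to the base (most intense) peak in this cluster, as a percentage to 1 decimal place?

Binomial terms of (0.601 + 0.399)^2: M 0.3612, M+2 0.4796, M+4 0.1592 → M+2 is the base peak.
P(M+2) = C(2,1) × 0.601^1 × 0.399^1 = 2 × 0.6010 × 0.3990 = 0.479598 (base)
P(M) = C(2,0) × 0.601^2 × 0.399^0 = 1 × 0.361201 × 1.0000 = 0.361201
Relative intensity = 0.361201 / 0.479598 × 100 = 75.3

75.3%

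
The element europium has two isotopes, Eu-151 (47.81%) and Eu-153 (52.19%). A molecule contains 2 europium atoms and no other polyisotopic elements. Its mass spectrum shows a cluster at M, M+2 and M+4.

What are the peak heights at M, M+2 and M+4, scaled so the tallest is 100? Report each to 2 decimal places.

Expanding (0.4781 + 0.5219)^2:
P(M) = 0.4781^2 = 0.228580
P(M+2) = 2 × 0.4781^1 × 0.5219^1 = 0.499041
P(M+4) = 0.5219^2 = 0.272380
The M+2 peak is largest (0.499041); scaling to 100 gives 45.80 : 100.00 : 54.58.

45.80 : 100.00 : 54.58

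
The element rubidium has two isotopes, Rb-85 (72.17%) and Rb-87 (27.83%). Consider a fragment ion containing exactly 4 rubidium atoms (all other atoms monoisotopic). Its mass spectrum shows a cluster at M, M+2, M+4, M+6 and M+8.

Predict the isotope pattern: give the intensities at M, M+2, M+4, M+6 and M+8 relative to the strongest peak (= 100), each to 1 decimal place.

Each Rb atom is independently Rb-85 (p = 0.7217) or Rb-87 (q = 0.2783); the cluster is the binomial expansion (p + q)^4.
P(M) = 0.7217^4 = 0.271286
P(M+2) = 4 × 0.7217^3 × 0.2783^1 = 0.418450
P(M+4) = 6 × 0.7217^2 × 0.2783^2 = 0.242042
P(M+6) = 4 × 0.7217^1 × 0.2783^3 = 0.062224
P(M+8) = 0.2783^4 = 0.005999
The M+2 peak is largest (0.418450); scaling to 100 gives 64.8 : 100.0 : 57.8 : 14.9 : 1.4.

64.8 : 100.0 : 57.8 : 14.9 : 1.4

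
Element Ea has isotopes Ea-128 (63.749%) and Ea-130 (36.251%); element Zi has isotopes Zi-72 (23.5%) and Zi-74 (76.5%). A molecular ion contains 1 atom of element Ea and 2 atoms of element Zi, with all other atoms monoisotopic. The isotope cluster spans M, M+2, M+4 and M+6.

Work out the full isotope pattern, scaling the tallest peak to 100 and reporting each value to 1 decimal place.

7.0 : 49.5 : 100.0 : 42.1

Element Ea pattern (n=1): 0.63749 : 0.36251
Element Zi pattern (n=2): 0.055225 : 0.35955 : 0.585225
Convolve the two distributions (both contribute in 2-u steps):
  M: 0.63749×0.055225 = 0.035205
  M+2: 0.63749×0.35955 + 0.36251×0.055225 = 0.249229
  M+4: 0.63749×0.585225 + 0.36251×0.35955 = 0.503416
  M+6: 0.36251×0.585225 = 0.212150
Scale to base peak (0.503416) = 100: 7.0 : 49.5 : 100.0 : 42.1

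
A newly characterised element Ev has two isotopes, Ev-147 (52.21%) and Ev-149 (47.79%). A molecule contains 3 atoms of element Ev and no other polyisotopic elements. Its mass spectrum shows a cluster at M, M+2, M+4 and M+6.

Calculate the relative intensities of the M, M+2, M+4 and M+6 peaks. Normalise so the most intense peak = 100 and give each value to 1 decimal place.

The 3 Ev atoms are independent, so intensities follow the terms of (0.5221 + 0.4779)^3.
P(M) = 0.5221^3 = 0.142318
P(M+2) = 3 × 0.5221^2 × 0.4779^1 = 0.390810
P(M+4) = 3 × 0.5221^1 × 0.4779^2 = 0.357725
P(M+6) = 0.4779^3 = 0.109147
The M+2 peak is largest (0.390810); scaling to 100 gives 36.4 : 100.0 : 91.5 : 27.9.

36.4 : 100.0 : 91.5 : 27.9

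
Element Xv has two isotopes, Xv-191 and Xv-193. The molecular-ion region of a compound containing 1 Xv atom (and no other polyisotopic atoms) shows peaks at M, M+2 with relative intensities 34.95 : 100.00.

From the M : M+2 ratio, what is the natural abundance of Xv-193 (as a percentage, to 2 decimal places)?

74.10%

Write p for the Xv-191 fraction. I(M+2)/I(M) = [C(1,1)·p^0·(1−p)] / p^1 = 1·(1−p)/p = 100.00/34.95 = 2.8612
(1−p)/p = 2.8612/1 = 2.8612  ⇒  p = 1/(1 + 2.8612) = 0.2590
Xv-191: 25.90%, Xv-193: 74.10%.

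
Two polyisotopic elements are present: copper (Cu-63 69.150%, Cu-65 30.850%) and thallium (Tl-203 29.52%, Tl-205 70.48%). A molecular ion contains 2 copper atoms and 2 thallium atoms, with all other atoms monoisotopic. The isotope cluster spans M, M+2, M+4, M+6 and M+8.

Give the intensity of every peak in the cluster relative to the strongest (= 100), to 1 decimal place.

9.8 : 55.8 : 100.0 : 59.4 : 11.2

Copper pattern (n=2): 0.47817225 : 0.4266555 : 0.09517225
Thallium pattern (n=2): 0.08714304 : 0.41611392 : 0.49674304
Convolve the two distributions (both contribute in 2-u steps):
  M: 0.47817225×0.08714304 = 0.041669
  M+2: 0.47817225×0.41611392 + 0.4266555×0.08714304 = 0.236154
  M+4: 0.47817225×0.49674304 + 0.4266555×0.41611392 + 0.09517225×0.08714304 = 0.423360
  M+6: 0.4266555×0.49674304 + 0.09517225×0.41611392 = 0.251541
  M+8: 0.09517225×0.49674304 = 0.047276
Scale to base peak (0.423360) = 100: 9.8 : 55.8 : 100.0 : 59.4 : 11.2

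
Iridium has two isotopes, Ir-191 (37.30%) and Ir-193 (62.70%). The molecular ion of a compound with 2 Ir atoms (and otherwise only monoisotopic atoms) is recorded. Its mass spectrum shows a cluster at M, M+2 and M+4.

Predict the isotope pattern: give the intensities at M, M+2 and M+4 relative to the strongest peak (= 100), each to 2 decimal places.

29.74 : 100.00 : 84.05

Expanding (0.3730 + 0.6270)^2:
P(M) = 0.3730^2 = 0.139129
P(M+2) = 2 × 0.3730^1 × 0.6270^1 = 0.467742
P(M+4) = 0.6270^2 = 0.393129
The M+2 peak is largest (0.467742); scaling to 100 gives 29.74 : 100.00 : 84.05.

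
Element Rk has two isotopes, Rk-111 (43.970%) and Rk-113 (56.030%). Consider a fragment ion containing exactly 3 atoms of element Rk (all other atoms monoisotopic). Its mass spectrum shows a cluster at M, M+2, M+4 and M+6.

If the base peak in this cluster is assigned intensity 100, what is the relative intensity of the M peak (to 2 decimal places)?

20.53

Term probabilities: M 0.0850, M+2 0.3250, M+4 0.4141, M+6 0.1759. Base peak = M+4.
P(M+4) = C(3,2) × 0.43970^1 × 0.56030^2 = 3 × 0.4397 × 0.31393609 = 0.414113 (base)
P(M) = C(3,0) × 0.43970^3 × 0.56030^0 = 1 × 0.08500988 × 1.0000 = 0.085010
Relative intensity = 0.085010 / 0.414113 × 100 = 20.53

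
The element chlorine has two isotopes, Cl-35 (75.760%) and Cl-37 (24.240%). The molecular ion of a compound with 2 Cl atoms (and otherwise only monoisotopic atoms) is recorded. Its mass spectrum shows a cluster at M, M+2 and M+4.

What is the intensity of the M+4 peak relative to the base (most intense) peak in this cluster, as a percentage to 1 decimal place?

(0.75760 + 0.24240)^2 gives M 0.5740, M+2 0.3673, M+4 0.0588; the largest is M.
P(M) = C(2,0) × 0.75760^2 × 0.24240^0 = 1 × 0.57395776 × 1.0000 = 0.573958 (base)
P(M+4) = C(2,2) × 0.75760^0 × 0.24240^2 = 1 × 1.0000 × 0.05875776 = 0.058758
Relative intensity = 0.058758 / 0.573958 × 100 = 10.2

10.2%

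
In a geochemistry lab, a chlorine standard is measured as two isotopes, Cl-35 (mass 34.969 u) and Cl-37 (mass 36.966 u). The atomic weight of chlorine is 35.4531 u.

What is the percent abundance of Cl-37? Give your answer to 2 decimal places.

24.24%

Let x be the fractional abundance of Cl-35; then Cl-37 has abundance 1 − x.
34.969·x + 36.966·(1 − x) = 35.4531
(34.969 − 36.966)·x = 35.4531 − 36.966
x = -1.5129 / -1.997 = 0.75759 → 75.76% Cl-35, 24.24% Cl-37.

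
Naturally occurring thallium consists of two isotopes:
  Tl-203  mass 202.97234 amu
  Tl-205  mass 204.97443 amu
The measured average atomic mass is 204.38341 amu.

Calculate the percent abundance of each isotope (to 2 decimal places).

Tl-203: 29.52%, Tl-205: 70.48%

Let x be the fractional abundance of Tl-203; then Tl-205 has abundance 1 − x.
202.97234·x + 204.97443·(1 − x) = 204.38341
(202.97234 − 204.97443)·x = 204.38341 − 204.97443
x = -0.59102 / -2.00209 = 0.29520 → 29.52% Tl-203, 70.48% Tl-205.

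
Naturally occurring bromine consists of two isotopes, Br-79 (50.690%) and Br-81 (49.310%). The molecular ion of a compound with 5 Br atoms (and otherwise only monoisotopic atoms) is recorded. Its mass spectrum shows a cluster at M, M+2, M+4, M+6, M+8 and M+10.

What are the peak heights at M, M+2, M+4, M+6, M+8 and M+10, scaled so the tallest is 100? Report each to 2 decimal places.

10.57 : 51.40 : 100.00 : 97.28 : 47.31 : 9.21

The 5 Br atoms are independent, so intensities follow the terms of (0.50690 + 0.49310)^5.
P(M) = 0.50690^5 = 0.033467
P(M+2) = 5 × 0.50690^4 × 0.49310^1 = 0.162777
P(M+4) = 10 × 0.50690^3 × 0.49310^2 = 0.316692
P(M+6) = 10 × 0.50690^2 × 0.49310^3 = 0.308070
P(M+8) = 5 × 0.50690^1 × 0.49310^4 = 0.149842
P(M+10) = 0.49310^5 = 0.029152
The M+4 peak is largest (0.316692); scaling to 100 gives 10.57 : 51.40 : 100.00 : 97.28 : 47.31 : 9.21.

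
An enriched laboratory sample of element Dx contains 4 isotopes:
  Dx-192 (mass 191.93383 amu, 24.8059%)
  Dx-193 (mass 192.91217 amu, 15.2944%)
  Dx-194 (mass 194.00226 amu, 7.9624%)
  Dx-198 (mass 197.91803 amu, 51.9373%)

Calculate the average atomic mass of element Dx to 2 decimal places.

The abundance-weighted mean is 0.248059 × 191.93383 + 0.152944 × 192.91217 + 0.079624 × 194.00226 + 0.519373 × 197.91803
= 47.610914 + 29.504759 + 15.447236 + 102.793281 = 195.356190 amu

195.36 amu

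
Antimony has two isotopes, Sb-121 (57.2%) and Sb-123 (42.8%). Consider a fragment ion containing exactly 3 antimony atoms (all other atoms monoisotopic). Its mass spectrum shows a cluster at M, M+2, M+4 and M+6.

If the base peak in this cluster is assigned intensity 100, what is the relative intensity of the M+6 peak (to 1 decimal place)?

18.7

Binomial terms of (0.572 + 0.428)^3: M 0.1871, M+2 0.4201, M+4 0.3143, M+6 0.0784 → M+2 is the base peak.
P(M+2) = C(3,1) × 0.572^2 × 0.428^1 = 3 × 0.327184 × 0.4280 = 0.420104 (base)
P(M+6) = C(3,3) × 0.572^0 × 0.428^3 = 1 × 1.0000 × 0.07840275 = 0.078403
Relative intensity = 0.078403 / 0.420104 × 100 = 18.7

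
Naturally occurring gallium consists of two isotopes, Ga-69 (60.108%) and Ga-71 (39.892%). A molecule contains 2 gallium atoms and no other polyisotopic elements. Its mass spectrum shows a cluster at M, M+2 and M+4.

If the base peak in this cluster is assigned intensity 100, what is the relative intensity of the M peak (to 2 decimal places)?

75.34

Binomial terms of (0.60108 + 0.39892)^2: M 0.3613, M+2 0.4796, M+4 0.1591 → M+2 is the base peak.
P(M+2) = C(2,1) × 0.60108^1 × 0.39892^1 = 2 × 0.60108 × 0.39892 = 0.479566 (base)
P(M) = C(2,0) × 0.60108^2 × 0.39892^0 = 1 × 0.36129717 × 1.0000 = 0.361297
Relative intensity = 0.361297 / 0.479566 × 100 = 75.34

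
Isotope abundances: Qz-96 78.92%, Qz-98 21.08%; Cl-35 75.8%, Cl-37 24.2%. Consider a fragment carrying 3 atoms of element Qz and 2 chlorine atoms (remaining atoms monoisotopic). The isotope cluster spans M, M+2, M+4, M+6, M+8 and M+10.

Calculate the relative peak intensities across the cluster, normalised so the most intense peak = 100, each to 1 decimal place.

Element Qz pattern (n=3): 0.49154268 : 0.39388189 : 0.10520819 : 0.00936724
Chlorine pattern (n=2): 0.574564 : 0.366872 : 0.058564
Convolve the two distributions (both contribute in 2-u steps):
  M: 0.49154268×0.574564 = 0.282423
  M+2: 0.49154268×0.366872 + 0.39388189×0.574564 = 0.406644
  M+4: 0.49154268×0.058564 + 0.39388189×0.366872 + 0.10520819×0.574564 = 0.233740
  M+6: 0.39388189×0.058564 + 0.10520819×0.366872 + 0.00936724×0.574564 = 0.067047
  M+8: 0.10520819×0.058564 + 0.00936724×0.366872 = 0.009598
  M+10: 0.00936724×0.058564 = 0.000549
Scale to base peak (0.406644) = 100: 69.5 : 100.0 : 57.5 : 16.5 : 2.4 : 0.1

69.5 : 100.0 : 57.5 : 16.5 : 2.4 : 0.1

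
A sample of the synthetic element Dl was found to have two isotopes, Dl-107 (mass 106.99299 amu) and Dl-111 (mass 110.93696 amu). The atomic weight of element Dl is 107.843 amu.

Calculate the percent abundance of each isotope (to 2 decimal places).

Dl-107: 78.45%, Dl-111: 21.55%

Let x be the fractional abundance of Dl-107; then Dl-111 has abundance 1 − x.
106.99299·x + 110.93696·(1 − x) = 107.843
(106.99299 − 110.93696)·x = 107.843 − 110.93696
x = -3.09396 / -3.94397 = 0.78448 → 78.45% Dl-107, 21.55% Dl-111.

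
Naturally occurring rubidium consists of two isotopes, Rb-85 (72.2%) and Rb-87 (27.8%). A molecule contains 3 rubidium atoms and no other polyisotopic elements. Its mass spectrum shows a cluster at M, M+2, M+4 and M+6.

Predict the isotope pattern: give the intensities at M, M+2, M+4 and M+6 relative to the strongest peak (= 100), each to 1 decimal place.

The 3 Rb atoms are independent, so intensities follow the terms of (0.722 + 0.278)^3.
P(M) = 0.722^3 = 0.376367
P(M+2) = 3 × 0.722^2 × 0.278^1 = 0.434751
P(M+4) = 3 × 0.722^1 × 0.278^2 = 0.167397
P(M+6) = 0.278^3 = 0.021485
The M+2 peak is largest (0.434751); scaling to 100 gives 86.6 : 100.0 : 38.5 : 4.9.

86.6 : 100.0 : 38.5 : 4.9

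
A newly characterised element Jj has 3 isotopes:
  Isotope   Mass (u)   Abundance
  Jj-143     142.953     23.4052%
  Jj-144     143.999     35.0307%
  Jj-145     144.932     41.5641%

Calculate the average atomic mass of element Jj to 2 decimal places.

Average mass = Σ (abundance × isotope mass) = 0.234052 × 142.953 + 0.350307 × 143.999 + 0.415641 × 144.932
= 33.4584 + 50.4439 + 60.2397 = 144.1420 u

144.14 u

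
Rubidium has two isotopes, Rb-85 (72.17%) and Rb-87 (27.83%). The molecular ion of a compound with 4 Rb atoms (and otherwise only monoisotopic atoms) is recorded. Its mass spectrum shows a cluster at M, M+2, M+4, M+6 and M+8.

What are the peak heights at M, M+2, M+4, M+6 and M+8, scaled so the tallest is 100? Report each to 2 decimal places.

64.83 : 100.00 : 57.84 : 14.87 : 1.43

Each Rb atom is independently Rb-85 (p = 0.7217) or Rb-87 (q = 0.2783); the cluster is the binomial expansion (p + q)^4.
P(M) = 0.7217^4 = 0.271286
P(M+2) = 4 × 0.7217^3 × 0.2783^1 = 0.418450
P(M+4) = 6 × 0.7217^2 × 0.2783^2 = 0.242042
P(M+6) = 4 × 0.7217^1 × 0.2783^3 = 0.062224
P(M+8) = 0.2783^4 = 0.005999
The M+2 peak is largest (0.418450); scaling to 100 gives 64.83 : 100.00 : 57.84 : 14.87 : 1.43.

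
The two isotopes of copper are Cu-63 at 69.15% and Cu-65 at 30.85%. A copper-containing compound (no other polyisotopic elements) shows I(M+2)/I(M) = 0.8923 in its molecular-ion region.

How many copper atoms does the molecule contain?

With n Cu atoms, P(M+2)/P(M) = C(n,1)·p^(n−1)q / p^n = n·q/p = n · 0.3085/0.6915.
n = 0.8923 × 0.6915/0.3085 = 2.00 ≈ 2

2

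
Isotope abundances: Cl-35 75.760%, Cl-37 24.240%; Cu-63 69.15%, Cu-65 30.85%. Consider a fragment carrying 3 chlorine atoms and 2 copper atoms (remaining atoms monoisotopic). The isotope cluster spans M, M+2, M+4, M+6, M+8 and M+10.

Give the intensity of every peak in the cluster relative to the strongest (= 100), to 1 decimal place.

54.0 : 100.0 : 73.6 : 26.9 : 4.9 : 0.4

Chlorine pattern (n=3): 0.4348304 : 0.41738208 : 0.13354464 : 0.01424288
Copper pattern (n=2): 0.47817225 : 0.4266555 : 0.09517225
Convolve the two distributions (both contribute in 2-u steps):
  M: 0.4348304×0.47817225 = 0.207924
  M+2: 0.4348304×0.4266555 + 0.41738208×0.47817225 = 0.385103
  M+4: 0.4348304×0.09517225 + 0.41738208×0.4266555 + 0.13354464×0.47817225 = 0.283319
  M+6: 0.41738208×0.09517225 + 0.13354464×0.4266555 + 0.01424288×0.47817225 = 0.103511
  M+8: 0.13354464×0.09517225 + 0.01424288×0.4266555 = 0.018787
  M+10: 0.01424288×0.09517225 = 0.001356
Scale to base peak (0.385103) = 100: 54.0 : 100.0 : 73.6 : 26.9 : 4.9 : 0.4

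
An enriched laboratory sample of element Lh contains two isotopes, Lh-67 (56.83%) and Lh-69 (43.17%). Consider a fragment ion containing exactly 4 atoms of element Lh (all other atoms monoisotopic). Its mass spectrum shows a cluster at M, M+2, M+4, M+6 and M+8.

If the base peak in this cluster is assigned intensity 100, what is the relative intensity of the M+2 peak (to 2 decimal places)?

Term probabilities: M 0.1043, M+2 0.3169, M+4 0.3611, M+6 0.1829, M+8 0.0347. Base peak = M+4.
P(M+4) = C(4,2) × 0.5683^2 × 0.4317^2 = 6 × 0.32296489 × 0.18636489 = 0.361136 (base)
P(M+2) = C(4,1) × 0.5683^3 × 0.4317^1 = 4 × 0.18354095 × 0.4317 = 0.316939
Relative intensity = 0.316939 / 0.361136 × 100 = 87.76

87.76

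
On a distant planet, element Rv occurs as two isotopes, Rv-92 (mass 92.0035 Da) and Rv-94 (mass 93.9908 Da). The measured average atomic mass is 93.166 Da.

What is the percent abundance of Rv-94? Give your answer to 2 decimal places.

58.50%

Let x be the fractional abundance of Rv-92; then Rv-94 has abundance 1 − x.
92.0035·x + 93.9908·(1 − x) = 93.166
(92.0035 − 93.9908)·x = 93.166 − 93.9908
x = -0.8248 / -1.9873 = 0.41504 → 41.50% Rv-92, 58.50% Rv-94.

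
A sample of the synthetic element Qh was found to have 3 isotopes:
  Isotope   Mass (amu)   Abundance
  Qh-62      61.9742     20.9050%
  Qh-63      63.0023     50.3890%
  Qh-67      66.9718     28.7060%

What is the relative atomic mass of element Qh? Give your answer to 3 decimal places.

63.927 amu

Ar = Σ fᵢ·mᵢ = 0.209050 × 61.9742 + 0.503890 × 63.0023 + 0.287060 × 66.9718
= 12.95571 + 31.74623 + 19.22492 = 63.92686 amu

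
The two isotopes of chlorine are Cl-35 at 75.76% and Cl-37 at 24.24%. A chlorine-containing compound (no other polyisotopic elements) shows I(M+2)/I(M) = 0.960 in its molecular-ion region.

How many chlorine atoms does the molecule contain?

With n Cl atoms, P(M+2)/P(M) = C(n,1)·p^(n−1)q / p^n = n·q/p = n · 0.2424/0.7576.
n = 0.960 × 0.7576/0.2424 = 3.00 ≈ 3

3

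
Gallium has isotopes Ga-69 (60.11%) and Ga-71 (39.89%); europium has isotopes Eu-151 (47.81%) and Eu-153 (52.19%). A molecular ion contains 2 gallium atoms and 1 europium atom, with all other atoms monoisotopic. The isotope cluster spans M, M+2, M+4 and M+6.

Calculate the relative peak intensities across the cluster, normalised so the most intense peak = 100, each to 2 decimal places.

Gallium pattern (n=2): 0.36132121 : 0.47955758 : 0.15912121
Europium pattern (n=1): 0.4781 : 0.5219
Convolve the two distributions (both contribute in 2-u steps):
  M: 0.36132121×0.4781 = 0.172748
  M+2: 0.36132121×0.5219 + 0.47955758×0.4781 = 0.417850
  M+4: 0.47955758×0.5219 + 0.15912121×0.4781 = 0.326357
  M+6: 0.15912121×0.5219 = 0.083045
Scale to base peak (0.417850) = 100: 41.34 : 100.00 : 78.10 : 19.87

41.34 : 100.00 : 78.10 : 19.87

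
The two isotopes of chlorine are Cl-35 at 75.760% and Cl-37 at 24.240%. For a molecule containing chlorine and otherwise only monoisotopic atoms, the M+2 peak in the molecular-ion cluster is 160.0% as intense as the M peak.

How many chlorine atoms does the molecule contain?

For n independent Cl atoms, I(M+2)/I(M) = n · (abundance Cl-37) / (abundance Cl-35) = n · 0.24240/0.75760.
n = 1.600 × 0.75760/0.24240 = 5.00 ≈ 5

5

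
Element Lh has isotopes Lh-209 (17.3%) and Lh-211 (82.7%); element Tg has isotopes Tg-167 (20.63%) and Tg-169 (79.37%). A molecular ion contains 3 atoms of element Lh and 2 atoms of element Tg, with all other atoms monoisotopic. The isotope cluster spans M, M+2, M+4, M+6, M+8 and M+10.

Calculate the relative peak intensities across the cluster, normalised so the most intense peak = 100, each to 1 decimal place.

0.1 : 1.2 : 10.4 : 45.8 : 100.0 : 87.2

Element Lh pattern (n=3): 0.00517772 : 0.07425385 : 0.35495915 : 0.56560928
Element Tg pattern (n=2): 0.04255969 : 0.32748062 : 0.62995969
Convolve the two distributions (both contribute in 2-u steps):
  M: 0.00517772×0.04255969 = 0.000220
  M+2: 0.00517772×0.32748062 + 0.07425385×0.04255969 = 0.004856
  M+4: 0.00517772×0.62995969 + 0.07425385×0.32748062 + 0.35495915×0.04255969 = 0.042685
  M+6: 0.07425385×0.62995969 + 0.35495915×0.32748062 + 0.56560928×0.04255969 = 0.187091
  M+8: 0.35495915×0.62995969 + 0.56560928×0.32748062 = 0.408836
  M+10: 0.56560928×0.62995969 = 0.356311
Scale to base peak (0.408836) = 100: 0.1 : 1.2 : 10.4 : 45.8 : 100.0 : 87.2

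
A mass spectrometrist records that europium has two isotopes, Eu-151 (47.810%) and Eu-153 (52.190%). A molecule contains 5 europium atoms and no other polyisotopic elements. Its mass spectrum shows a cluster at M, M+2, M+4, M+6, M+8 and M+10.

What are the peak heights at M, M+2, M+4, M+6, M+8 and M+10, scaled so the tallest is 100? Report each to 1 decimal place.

Expanding (0.47810 + 0.52190)^5:
P(M) = 0.47810^5 = 0.024980
P(M+2) = 5 × 0.47810^4 × 0.52190^1 = 0.136343
P(M+4) = 10 × 0.47810^3 × 0.52190^2 = 0.297667
P(M+6) = 10 × 0.47810^2 × 0.52190^3 = 0.324937
P(M+8) = 5 × 0.47810^1 × 0.52190^4 = 0.177353
P(M+10) = 0.52190^5 = 0.038720
The M+6 peak is largest (0.324937); scaling to 100 gives 7.7 : 42.0 : 91.6 : 100.0 : 54.6 : 11.9.

7.7 : 42.0 : 91.6 : 100.0 : 54.6 : 11.9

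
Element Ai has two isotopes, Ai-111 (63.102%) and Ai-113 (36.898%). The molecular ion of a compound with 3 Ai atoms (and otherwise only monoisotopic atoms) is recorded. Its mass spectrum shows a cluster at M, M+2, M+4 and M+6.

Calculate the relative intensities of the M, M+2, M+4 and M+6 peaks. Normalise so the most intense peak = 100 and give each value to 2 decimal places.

Each Ai atom is independently Ai-111 (p = 0.63102) or Ai-113 (q = 0.36898); the cluster is the binomial expansion (p + q)^3.
P(M) = 0.63102^3 = 0.251263
P(M+2) = 3 × 0.63102^2 × 0.36898^1 = 0.440768
P(M+4) = 3 × 0.63102^1 × 0.36898^2 = 0.257733
P(M+6) = 0.36898^3 = 0.050235
The M+2 peak is largest (0.440768); scaling to 100 gives 57.01 : 100.00 : 58.47 : 11.40.

57.01 : 100.00 : 58.47 : 11.40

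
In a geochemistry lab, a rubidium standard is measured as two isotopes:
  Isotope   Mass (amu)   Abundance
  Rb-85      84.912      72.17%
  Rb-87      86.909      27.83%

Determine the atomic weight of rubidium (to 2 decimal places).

Ar = Σ fᵢ·mᵢ = 0.7217 × 84.912 + 0.2783 × 86.909
= 61.2810 + 24.1868 = 85.4678 amu

85.47 amu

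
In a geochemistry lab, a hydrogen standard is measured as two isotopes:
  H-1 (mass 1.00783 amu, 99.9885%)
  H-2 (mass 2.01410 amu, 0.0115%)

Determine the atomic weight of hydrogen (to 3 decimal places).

Average mass = Σ (abundance × isotope mass) = 0.999885 × 1.00783 + 0.000115 × 2.01410
= 1.007714 + 0.000232 = 1.007946 amu

1.008 amu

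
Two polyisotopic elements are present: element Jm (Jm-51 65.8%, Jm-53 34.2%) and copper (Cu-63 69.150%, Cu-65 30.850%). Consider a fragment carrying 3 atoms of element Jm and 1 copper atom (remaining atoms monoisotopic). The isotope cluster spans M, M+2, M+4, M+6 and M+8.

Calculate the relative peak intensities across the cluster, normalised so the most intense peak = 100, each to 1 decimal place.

49.9 : 100.0 : 75.1 : 25.0 : 3.1

Element Jm pattern (n=3): 0.28489031 : 0.44422106 : 0.23088694 : 0.04000169
Copper pattern (n=1): 0.6915 : 0.3085
Convolve the two distributions (both contribute in 2-u steps):
  M: 0.28489031×0.6915 = 0.197002
  M+2: 0.28489031×0.3085 + 0.44422106×0.6915 = 0.395068
  M+4: 0.44422106×0.3085 + 0.23088694×0.6915 = 0.296701
  M+6: 0.23088694×0.3085 + 0.04000169×0.6915 = 0.098890
  M+8: 0.04000169×0.3085 = 0.012341
Scale to base peak (0.395068) = 100: 49.9 : 100.0 : 75.1 : 25.0 : 3.1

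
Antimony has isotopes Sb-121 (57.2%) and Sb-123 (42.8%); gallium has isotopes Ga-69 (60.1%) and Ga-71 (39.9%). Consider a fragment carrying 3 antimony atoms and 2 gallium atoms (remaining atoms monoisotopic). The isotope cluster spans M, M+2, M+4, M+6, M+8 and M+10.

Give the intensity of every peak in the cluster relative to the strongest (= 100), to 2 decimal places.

Antimony pattern (n=3): 0.18714925 : 0.42010426 : 0.31434374 : 0.07840275
Gallium pattern (n=2): 0.361201 : 0.479598 : 0.159201
Convolve the two distributions (both contribute in 2-u steps):
  M: 0.18714925×0.361201 = 0.067598
  M+2: 0.18714925×0.479598 + 0.42010426×0.361201 = 0.241498
  M+4: 0.18714925×0.159201 + 0.42010426×0.479598 + 0.31434374×0.361201 = 0.344817
  M+6: 0.42010426×0.159201 + 0.31434374×0.479598 + 0.07840275×0.361201 = 0.245959
  M+8: 0.31434374×0.159201 + 0.07840275×0.479598 = 0.087646
  M+10: 0.07840275×0.159201 = 0.012482
Scale to base peak (0.344817) = 100: 19.60 : 70.04 : 100.00 : 71.33 : 25.42 : 3.62

19.60 : 70.04 : 100.00 : 71.33 : 25.42 : 3.62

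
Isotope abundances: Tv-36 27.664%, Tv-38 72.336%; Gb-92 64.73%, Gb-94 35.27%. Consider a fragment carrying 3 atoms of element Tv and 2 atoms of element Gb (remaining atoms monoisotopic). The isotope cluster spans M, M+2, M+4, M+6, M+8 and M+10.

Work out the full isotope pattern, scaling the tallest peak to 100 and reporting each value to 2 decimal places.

Element Tv pattern (n=3): 0.02117117 : 0.16607555 : 0.43425538 : 0.3784979
Element Gb pattern (n=2): 0.41899729 : 0.45660542 : 0.12439729
Convolve the two distributions (both contribute in 2-u steps):
  M: 0.02117117×0.41899729 = 0.008871
  M+2: 0.02117117×0.45660542 + 0.16607555×0.41899729 = 0.079252
  M+4: 0.02117117×0.12439729 + 0.16607555×0.45660542 + 0.43425538×0.41899729 = 0.260416
  M+6: 0.16607555×0.12439729 + 0.43425538×0.45660542 + 0.3784979×0.41899729 = 0.377532
  M+8: 0.43425538×0.12439729 + 0.3784979×0.45660542 = 0.226844
  M+10: 0.3784979×0.12439729 = 0.047084
Scale to base peak (0.377532) = 100: 2.35 : 20.99 : 68.98 : 100.00 : 60.09 : 12.47

2.35 : 20.99 : 68.98 : 100.00 : 60.09 : 12.47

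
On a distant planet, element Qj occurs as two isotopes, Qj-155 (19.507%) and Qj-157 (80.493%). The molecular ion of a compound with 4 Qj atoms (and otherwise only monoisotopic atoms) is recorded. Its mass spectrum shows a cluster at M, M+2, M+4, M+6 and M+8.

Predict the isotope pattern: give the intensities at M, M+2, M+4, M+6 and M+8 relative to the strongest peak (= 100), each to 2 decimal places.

0.34 : 5.69 : 35.24 : 96.94 : 100.00

Expanding (0.19507 + 0.80493)^4:
P(M) = 0.19507^4 = 0.001448
P(M+2) = 4 × 0.19507^3 × 0.80493^1 = 0.023900
P(M+4) = 6 × 0.19507^2 × 0.80493^2 = 0.147927
P(M+6) = 4 × 0.19507^1 × 0.80493^3 = 0.406935
P(M+8) = 0.80493^4 = 0.419790
The M+8 peak is largest (0.419790); scaling to 100 gives 0.34 : 5.69 : 35.24 : 96.94 : 100.00.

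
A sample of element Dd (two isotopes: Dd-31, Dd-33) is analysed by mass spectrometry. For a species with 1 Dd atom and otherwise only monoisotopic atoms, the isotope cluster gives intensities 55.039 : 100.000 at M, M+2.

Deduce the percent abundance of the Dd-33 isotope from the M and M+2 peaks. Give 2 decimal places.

If p is the fraction of Dd that is Dd-31, then I(M+2)/I(M) = [C(1,1)·p^0·(1−p)] / p^1 = 1·(1−p)/p = 100.000/55.039 = 1.8169
(1−p)/p = 1.8169/1 = 1.8169  ⇒  p = 1/(1 + 1.8169) = 0.3550
Dd-31: 35.50%, Dd-33: 64.50%.

64.50%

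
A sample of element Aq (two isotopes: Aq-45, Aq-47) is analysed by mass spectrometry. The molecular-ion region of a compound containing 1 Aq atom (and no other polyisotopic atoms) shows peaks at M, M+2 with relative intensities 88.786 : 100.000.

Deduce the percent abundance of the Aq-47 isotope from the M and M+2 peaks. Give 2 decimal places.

Write p for the Aq-45 fraction. I(M+2)/I(M) = [C(1,1)·p^0·(1−p)] / p^1 = 1·(1−p)/p = 100.000/88.786 = 1.1263
(1−p)/p = 1.1263/1 = 1.1263  ⇒  p = 1/(1 + 1.1263) = 0.4703
Aq-45: 47.03%, Aq-47: 52.97%.

52.97%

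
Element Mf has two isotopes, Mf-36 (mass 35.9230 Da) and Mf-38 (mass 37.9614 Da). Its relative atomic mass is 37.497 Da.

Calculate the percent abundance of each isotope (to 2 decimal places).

With x = fraction of Mf-36 (so Mf-38 is 1 − x):
35.9230·x + 37.9614·(1 − x) = 37.497
(35.9230 − 37.9614)·x = 37.497 − 37.9614
x = -0.4644 / -2.0384 = 0.22783 → 22.78% Mf-36, 77.22% Mf-38.

Mf-36: 22.78%, Mf-38: 77.22%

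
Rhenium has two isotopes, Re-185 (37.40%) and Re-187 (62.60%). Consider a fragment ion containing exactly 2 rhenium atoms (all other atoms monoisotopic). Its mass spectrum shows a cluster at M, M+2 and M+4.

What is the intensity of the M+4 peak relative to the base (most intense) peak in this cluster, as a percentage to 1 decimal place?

Term probabilities: M 0.1399, M+2 0.4682, M+4 0.3919. Base peak = M+2.
P(M+2) = C(2,1) × 0.3740^1 × 0.6260^1 = 2 × 0.3740 × 0.6260 = 0.468248 (base)
P(M+4) = C(2,2) × 0.3740^0 × 0.6260^2 = 1 × 1.0000 × 0.391876 = 0.391876
Relative intensity = 0.391876 / 0.468248 × 100 = 83.7

83.7%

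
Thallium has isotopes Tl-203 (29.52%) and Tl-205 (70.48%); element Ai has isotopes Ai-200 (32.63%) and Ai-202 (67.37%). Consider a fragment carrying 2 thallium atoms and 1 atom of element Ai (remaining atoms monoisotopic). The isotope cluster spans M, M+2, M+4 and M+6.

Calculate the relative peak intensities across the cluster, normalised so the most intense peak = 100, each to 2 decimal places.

Thallium pattern (n=2): 0.08714304 : 0.41611392 : 0.49674304
Element Ai pattern (n=1): 0.3263 : 0.6737
Convolve the two distributions (both contribute in 2-u steps):
  M: 0.08714304×0.3263 = 0.028435
  M+2: 0.08714304×0.6737 + 0.41611392×0.3263 = 0.194486
  M+4: 0.41611392×0.6737 + 0.49674304×0.3263 = 0.442423
  M+6: 0.49674304×0.6737 = 0.334656
Scale to base peak (0.442423) = 100: 6.43 : 43.96 : 100.00 : 75.64

6.43 : 43.96 : 100.00 : 75.64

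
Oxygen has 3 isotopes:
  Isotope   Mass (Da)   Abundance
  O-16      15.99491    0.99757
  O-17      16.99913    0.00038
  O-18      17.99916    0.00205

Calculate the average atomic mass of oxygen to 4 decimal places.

Average mass = Σ (abundance × isotope mass) = 0.99757 × 15.99491 + 0.00038 × 16.99913 + 0.00205 × 17.99916
= 15.956042 + 0.006460 + 0.036898 = 15.999400 Da

15.9994 Da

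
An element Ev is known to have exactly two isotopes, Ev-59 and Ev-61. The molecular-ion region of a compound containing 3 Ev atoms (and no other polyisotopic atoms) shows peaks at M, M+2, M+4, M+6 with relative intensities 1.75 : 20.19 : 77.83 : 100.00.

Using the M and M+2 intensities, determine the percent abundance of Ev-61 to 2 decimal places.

Let p = fractional abundance of Ev-59. I(M+2)/I(M) = [C(3,1)·p^2·(1−p)] / p^3 = 3·(1−p)/p = 20.19/1.75 = 11.5371
(1−p)/p = 11.5371/3 = 3.8457  ⇒  p = 1/(1 + 3.8457) = 0.2064
Ev-59: 20.64%, Ev-61: 79.36%.

79.36%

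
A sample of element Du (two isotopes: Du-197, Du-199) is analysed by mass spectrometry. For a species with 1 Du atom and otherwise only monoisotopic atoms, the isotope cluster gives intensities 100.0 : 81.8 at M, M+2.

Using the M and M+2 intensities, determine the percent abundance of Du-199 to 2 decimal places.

If p is the fraction of Du that is Du-197, then I(M+2)/I(M) = [C(1,1)·p^0·(1−p)] / p^1 = 1·(1−p)/p = 81.8/100.0 = 0.8180
(1−p)/p = 0.8180/1 = 0.8180  ⇒  p = 1/(1 + 0.8180) = 0.5501
Du-197: 55.01%, Du-199: 44.99%.

44.99%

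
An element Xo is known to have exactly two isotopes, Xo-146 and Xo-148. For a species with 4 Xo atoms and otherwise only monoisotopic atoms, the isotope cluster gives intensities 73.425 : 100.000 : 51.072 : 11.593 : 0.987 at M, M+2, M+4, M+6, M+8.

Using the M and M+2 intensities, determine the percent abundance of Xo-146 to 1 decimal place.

If p is the fraction of Xo that is Xo-146, then I(M+2)/I(M) = [C(4,1)·p^3·(1−p)] / p^4 = 4·(1−p)/p = 100.000/73.425 = 1.3619
(1−p)/p = 1.3619/4 = 0.3405  ⇒  p = 1/(1 + 0.3405) = 0.7460
Xo-146: 74.6%, Xo-148: 25.4%.

74.6%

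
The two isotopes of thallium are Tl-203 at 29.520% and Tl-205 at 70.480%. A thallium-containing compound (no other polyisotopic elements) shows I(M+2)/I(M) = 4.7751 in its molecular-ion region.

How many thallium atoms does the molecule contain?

2

With n Tl atoms, P(M+2)/P(M) = C(n,1)·p^(n−1)q / p^n = n·q/p = n · 0.70480/0.29520.
n = 4.7751 × 0.29520/0.70480 = 2.00 ≈ 2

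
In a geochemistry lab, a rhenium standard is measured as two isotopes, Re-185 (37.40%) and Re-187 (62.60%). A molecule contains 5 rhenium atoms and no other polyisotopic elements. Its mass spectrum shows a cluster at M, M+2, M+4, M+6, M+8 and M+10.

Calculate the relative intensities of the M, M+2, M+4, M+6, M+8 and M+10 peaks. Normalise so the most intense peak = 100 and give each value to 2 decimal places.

Each Re atom is independently Re-185 (p = 0.3740) or Re-187 (q = 0.6260); the cluster is the binomial expansion (p + q)^5.
P(M) = 0.3740^5 = 0.007317
P(M+2) = 5 × 0.3740^4 × 0.6260^1 = 0.061239
P(M+4) = 10 × 0.3740^3 × 0.6260^2 = 0.205005
P(M+6) = 10 × 0.3740^2 × 0.6260^3 = 0.343136
P(M+8) = 5 × 0.3740^1 × 0.6260^4 = 0.287170
P(M+10) = 0.6260^5 = 0.096133
The M+6 peak is largest (0.343136); scaling to 100 gives 2.13 : 17.85 : 59.74 : 100.00 : 83.69 : 28.02.

2.13 : 17.85 : 59.74 : 100.00 : 83.69 : 28.02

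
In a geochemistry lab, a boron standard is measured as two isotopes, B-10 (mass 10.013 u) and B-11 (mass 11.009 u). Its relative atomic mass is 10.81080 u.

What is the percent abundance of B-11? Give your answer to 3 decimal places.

80.100%

Writing the weighted mean with unknown fraction x of B-10:
10.013·x + 11.009·(1 − x) = 10.81080
(10.013 − 11.009)·x = 10.81080 − 11.009
x = -0.19820 / -0.996 = 0.19900 → 19.900% B-10, 80.100% B-11.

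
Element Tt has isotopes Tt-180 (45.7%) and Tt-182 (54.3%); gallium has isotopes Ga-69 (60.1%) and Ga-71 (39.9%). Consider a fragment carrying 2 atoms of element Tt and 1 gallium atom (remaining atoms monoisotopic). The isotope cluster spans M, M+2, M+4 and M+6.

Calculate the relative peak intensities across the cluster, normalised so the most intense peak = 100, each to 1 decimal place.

Element Tt pattern (n=2): 0.208849 : 0.496302 : 0.294849
Gallium pattern (n=1): 0.6010 : 0.3990
Convolve the two distributions (both contribute in 2-u steps):
  M: 0.208849×0.6010 = 0.125518
  M+2: 0.208849×0.3990 + 0.496302×0.6010 = 0.381608
  M+4: 0.496302×0.3990 + 0.294849×0.6010 = 0.375229
  M+6: 0.294849×0.3990 = 0.117645
Scale to base peak (0.381608) = 100: 32.9 : 100.0 : 98.3 : 30.8

32.9 : 100.0 : 98.3 : 30.8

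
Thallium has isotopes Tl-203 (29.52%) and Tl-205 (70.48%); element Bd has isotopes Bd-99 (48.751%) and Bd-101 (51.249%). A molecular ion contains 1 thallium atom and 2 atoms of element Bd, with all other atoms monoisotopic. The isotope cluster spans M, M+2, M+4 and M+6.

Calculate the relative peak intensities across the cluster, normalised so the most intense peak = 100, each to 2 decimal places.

16.33 : 73.31 : 100.00 : 43.08

Thallium pattern (n=1): 0.2952 : 0.7048
Element Bd pattern (n=2): 0.237666 : 0.499688 : 0.262646
Convolve the two distributions (both contribute in 2-u steps):
  M: 0.2952×0.237666 = 0.070159
  M+2: 0.2952×0.499688 + 0.7048×0.237666 = 0.315015
  M+4: 0.2952×0.262646 + 0.7048×0.499688 = 0.429713
  M+6: 0.7048×0.262646 = 0.185113
Scale to base peak (0.429713) = 100: 16.33 : 73.31 : 100.00 : 43.08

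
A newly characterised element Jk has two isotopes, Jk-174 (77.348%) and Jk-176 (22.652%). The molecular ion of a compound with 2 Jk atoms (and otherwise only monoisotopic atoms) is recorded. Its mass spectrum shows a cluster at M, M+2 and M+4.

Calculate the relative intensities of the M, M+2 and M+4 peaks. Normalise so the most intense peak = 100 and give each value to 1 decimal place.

100.0 : 58.6 : 8.6

The 2 Jk atoms are independent, so intensities follow the terms of (0.77348 + 0.22652)^2.
P(M) = 0.77348^2 = 0.598271
P(M+2) = 2 × 0.77348^1 × 0.22652^1 = 0.350417
P(M+4) = 0.22652^2 = 0.051311
The M peak is largest (0.598271); scaling to 100 gives 100.0 : 58.6 : 8.6.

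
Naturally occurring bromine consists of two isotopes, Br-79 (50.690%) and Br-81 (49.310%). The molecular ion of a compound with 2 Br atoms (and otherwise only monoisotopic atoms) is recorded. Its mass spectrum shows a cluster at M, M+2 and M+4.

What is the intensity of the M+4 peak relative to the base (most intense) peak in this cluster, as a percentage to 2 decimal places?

Binomial terms of (0.50690 + 0.49310)^2: M 0.2569, M+2 0.4999, M+4 0.2431 → M+2 is the base peak.
P(M+2) = C(2,1) × 0.50690^1 × 0.49310^1 = 2 × 0.5069 × 0.4931 = 0.499905 (base)
P(M+4) = C(2,2) × 0.50690^0 × 0.49310^2 = 1 × 1.0000 × 0.24314761 = 0.243148
Relative intensity = 0.243148 / 0.499905 × 100 = 48.64

48.64%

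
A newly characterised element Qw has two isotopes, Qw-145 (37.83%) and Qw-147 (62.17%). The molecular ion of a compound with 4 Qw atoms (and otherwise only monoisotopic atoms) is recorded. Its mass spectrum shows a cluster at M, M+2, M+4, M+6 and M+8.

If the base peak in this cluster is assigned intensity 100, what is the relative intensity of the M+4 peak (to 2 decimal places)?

(0.3783 + 0.6217)^4 gives M 0.0205, M+2 0.1346, M+4 0.3319, M+6 0.3636, M+8 0.1494; the largest is M+6.
P(M+6) = C(4,3) × 0.3783^1 × 0.6217^3 = 4 × 0.3783 × 0.24029382 = 0.363613 (base)
P(M+4) = C(4,2) × 0.3783^2 × 0.6217^2 = 6 × 0.14311089 × 0.38651089 = 0.331884
Relative intensity = 0.331884 / 0.363613 × 100 = 91.27

91.27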